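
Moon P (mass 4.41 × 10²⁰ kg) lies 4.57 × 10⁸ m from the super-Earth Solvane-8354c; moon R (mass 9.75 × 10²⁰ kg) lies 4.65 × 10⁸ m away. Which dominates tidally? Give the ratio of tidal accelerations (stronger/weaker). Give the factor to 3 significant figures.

Moon R, by a factor of ≈ 2.10

Tidal stretch scales as M/d³; compute that for each body.
Moon P: (4.41 × 10²⁰) / (4.57 × 10⁸)³ = 4.621 × 10⁻⁶
Moon R: (9.75 × 10²⁰) / (4.65 × 10⁸)³ = 9.697 × 10⁻⁶
Ratio (larger/smaller) = 2.10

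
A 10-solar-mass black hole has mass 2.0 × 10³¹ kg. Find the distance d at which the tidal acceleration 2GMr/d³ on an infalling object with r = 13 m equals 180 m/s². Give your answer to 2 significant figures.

5.8 × 10⁶ m

2GMr/d³ = a_tidal  ⇒  d = (2GMr / a_tidal)^(1/3)
d = (2 × 6.674×10⁻¹¹ × (2.0 × 10³¹) × (13) / (180))^(1/3)
  = 5.8 × 10⁶ m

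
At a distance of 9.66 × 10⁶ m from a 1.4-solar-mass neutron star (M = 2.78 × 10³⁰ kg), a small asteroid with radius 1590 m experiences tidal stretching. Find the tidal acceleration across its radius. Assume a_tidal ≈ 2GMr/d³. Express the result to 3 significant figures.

The tidal stretch is the gradient of GM/d² times the body's extent r, hence the 1/d³ dependence.
Δa = 2GMr/d³
   = 2 × (6.674 × 10⁻¹¹) × (2.78 × 10³⁰) × (1590) / (9.66 × 10⁶)³
   = 6.55 × 10² m/s²

6.55 × 10² m/s²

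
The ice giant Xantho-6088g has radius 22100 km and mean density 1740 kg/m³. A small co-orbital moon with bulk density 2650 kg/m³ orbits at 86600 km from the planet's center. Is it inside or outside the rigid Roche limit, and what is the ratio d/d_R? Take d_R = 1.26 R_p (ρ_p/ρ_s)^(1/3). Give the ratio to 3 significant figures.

d_R = 1.26 × (22100 km) × (1740/2650)^(1/3) = 24200 km
d/d_R = (86600) / (24200) = 3.58
Since d/d_R > 1, the body is outside the Roche limit.

outside; d/d_R ≈ 3.58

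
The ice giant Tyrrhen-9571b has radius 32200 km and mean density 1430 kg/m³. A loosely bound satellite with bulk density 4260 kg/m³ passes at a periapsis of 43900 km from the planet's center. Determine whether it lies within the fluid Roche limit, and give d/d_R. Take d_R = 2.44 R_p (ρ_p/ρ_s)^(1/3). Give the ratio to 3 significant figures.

inside; d/d_R ≈ 0.804

d_R = 2.44 × (32200 km) × (1430/4260)^(1/3) = 54600 km
d/d_R = (43900) / (54600) = 0.804
Since d/d_R < 1, the body is inside the Roche limit.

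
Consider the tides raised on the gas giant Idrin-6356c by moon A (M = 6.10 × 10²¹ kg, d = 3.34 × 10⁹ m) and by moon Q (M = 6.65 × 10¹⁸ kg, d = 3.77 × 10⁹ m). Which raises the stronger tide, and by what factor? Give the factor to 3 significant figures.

Compare M/d³ for the two perturbers:
Moon A: (6.10 × 10²¹) / (3.34 × 10⁹)³ = 1.637 × 10⁻⁷
Moon Q: (6.65 × 10¹⁸) / (3.77 × 10⁹)³ = 1.241 × 10⁻¹⁰
Ratio (larger/smaller) = 1320

Moon A, by a factor of ≈ 1320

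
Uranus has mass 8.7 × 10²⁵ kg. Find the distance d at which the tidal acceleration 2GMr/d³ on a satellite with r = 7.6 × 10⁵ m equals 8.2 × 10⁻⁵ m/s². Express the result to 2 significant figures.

4.8 × 10⁸ m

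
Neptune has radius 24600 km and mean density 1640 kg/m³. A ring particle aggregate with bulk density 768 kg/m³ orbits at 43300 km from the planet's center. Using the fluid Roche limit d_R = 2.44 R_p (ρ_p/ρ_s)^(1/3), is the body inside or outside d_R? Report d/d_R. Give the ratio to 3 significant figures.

inside; d/d_R ≈ 0.560

d_R = 2.44 × (24600 km) × (1640/768)^(1/3) = 77300 km
d/d_R = (43300) / (77300) = 0.560
Since d/d_R < 1, the body is inside the Roche limit.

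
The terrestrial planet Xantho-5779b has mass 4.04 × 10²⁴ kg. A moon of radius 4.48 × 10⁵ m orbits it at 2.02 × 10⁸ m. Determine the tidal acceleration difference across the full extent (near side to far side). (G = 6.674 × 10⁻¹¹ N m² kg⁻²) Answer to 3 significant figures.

5.86 × 10⁻⁵ m/s²

a_tidal = 4GMr/d³
        = 4 × (6.674 × 10⁻¹¹) × (4.04 × 10²⁴) × (4.48 × 10⁵) / (2.02 × 10⁸)³
        = 5.86 × 10⁻⁵ m/s²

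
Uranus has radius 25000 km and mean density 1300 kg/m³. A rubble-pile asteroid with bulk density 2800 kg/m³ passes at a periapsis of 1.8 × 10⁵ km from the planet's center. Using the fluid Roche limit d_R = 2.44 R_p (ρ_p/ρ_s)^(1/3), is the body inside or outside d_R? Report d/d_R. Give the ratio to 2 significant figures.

outside; d/d_R ≈ 3.8

d_R = 2.44 × (25000 km) × (1300/2800)^(1/3) = 47230 km
d/d_R = (1.8 × 10⁵) / (47230) = 3.8
Since d/d_R > 1, the body is outside the Roche limit.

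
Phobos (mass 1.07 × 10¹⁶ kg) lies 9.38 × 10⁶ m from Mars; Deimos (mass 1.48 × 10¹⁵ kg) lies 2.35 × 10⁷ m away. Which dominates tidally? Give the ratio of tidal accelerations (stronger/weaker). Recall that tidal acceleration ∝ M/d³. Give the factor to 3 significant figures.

Compare M/d³ for the two perturbers:
Phobos: (1.07 × 10¹⁶) / (9.38 × 10⁶)³ = 1.297 × 10⁻⁵
Deimos: (1.48 × 10¹⁵) / (2.35 × 10⁷)³ = 1.140 × 10⁻⁷
Ratio (larger/smaller) = 114

Phobos, by a factor of ≈ 114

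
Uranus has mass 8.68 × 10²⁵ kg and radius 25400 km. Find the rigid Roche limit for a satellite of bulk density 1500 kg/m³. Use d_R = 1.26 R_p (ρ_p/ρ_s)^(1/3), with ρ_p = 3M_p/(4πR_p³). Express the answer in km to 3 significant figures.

ρ_p = 3M_p/(4πR_p³) = 3 × (8.68 × 10²⁵) / (4π × (2.54 × 10⁷ m)³) = 1260 kg/m³
d_R = 1.26 × 25400 km × (1260/1500)^(1/3)
    = 30200 km

30200 km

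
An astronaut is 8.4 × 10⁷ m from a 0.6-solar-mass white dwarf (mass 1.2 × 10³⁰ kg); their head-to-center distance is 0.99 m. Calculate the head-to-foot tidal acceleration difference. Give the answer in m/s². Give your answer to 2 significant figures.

5.4 × 10⁻⁴ m/s²

a_tidal = 4GMr/d³
        = 4 × (6.674 × 10⁻¹¹) × (1.2 × 10³⁰) × (0.99) / (8.4 × 10⁷)³
        = 5.4 × 10⁻⁴ m/s²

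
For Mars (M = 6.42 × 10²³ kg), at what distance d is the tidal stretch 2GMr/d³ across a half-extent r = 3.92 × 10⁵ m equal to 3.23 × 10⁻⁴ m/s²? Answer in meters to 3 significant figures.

4.70 × 10⁷ m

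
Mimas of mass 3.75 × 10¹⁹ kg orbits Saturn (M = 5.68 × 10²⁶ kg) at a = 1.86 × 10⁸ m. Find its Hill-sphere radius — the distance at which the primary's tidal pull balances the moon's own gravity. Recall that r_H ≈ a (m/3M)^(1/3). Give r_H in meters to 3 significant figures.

5.21 × 10⁵ m

r_H ≈ a (m/3M)^(1/3)
    = (1.86 × 10⁸) × (3.75 × 10¹⁹ / (3 × 5.68 × 10²⁶))^(1/3)
    = 5.21 × 10⁵ m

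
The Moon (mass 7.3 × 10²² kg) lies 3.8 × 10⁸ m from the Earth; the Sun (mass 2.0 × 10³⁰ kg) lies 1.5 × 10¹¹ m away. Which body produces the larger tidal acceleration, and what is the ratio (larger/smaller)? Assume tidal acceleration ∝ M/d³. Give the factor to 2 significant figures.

The tide-raising term goes as M/d³ (the gradient of a 1/d² field).
The Moon: (7.3 × 10²²) / (3.8 × 10⁸)³ = 1.330 × 10⁻³
The Sun: (2.0 × 10³⁰) / (1.5 × 10¹¹)³ = 5.926 × 10⁻⁴
Ratio (larger/smaller) = 2.2

The Moon, by a factor of ≈ 2.2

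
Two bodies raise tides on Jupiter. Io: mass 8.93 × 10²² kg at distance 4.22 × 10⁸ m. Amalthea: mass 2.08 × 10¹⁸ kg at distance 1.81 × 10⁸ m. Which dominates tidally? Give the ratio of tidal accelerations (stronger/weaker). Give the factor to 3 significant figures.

Io, by a factor of ≈ 3390

Tidal acceleration ∝ M/d³, so compare M/d³ for each.
Io: (8.93 × 10²²) / (4.22 × 10⁸)³ = 1.188 × 10⁻³
Amalthea: (2.08 × 10¹⁸) / (1.81 × 10⁸)³ = 3.508 × 10⁻⁷
Ratio (larger/smaller) = 3390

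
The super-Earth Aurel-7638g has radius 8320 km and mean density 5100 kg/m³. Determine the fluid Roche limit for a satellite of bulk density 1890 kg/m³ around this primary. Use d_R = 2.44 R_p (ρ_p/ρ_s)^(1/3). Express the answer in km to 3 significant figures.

28300 km

d_R = 2.44 × 8320 km × (5100/1890)^(1/3)
    = 28300 km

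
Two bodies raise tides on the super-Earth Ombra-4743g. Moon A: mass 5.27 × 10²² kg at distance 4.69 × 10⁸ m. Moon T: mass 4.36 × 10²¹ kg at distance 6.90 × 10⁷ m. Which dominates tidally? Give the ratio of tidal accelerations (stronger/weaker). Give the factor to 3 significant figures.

Tidal acceleration ∝ M/d³, so compare M/d³ for each.
Moon A: (5.27 × 10²²) / (4.69 × 10⁸)³ = 5.108 × 10⁻⁴
Moon T: (4.36 × 10²¹) / (6.90 × 10⁷)³ = 1.327 × 10⁻²
Ratio (larger/smaller) = 26.0

Moon T, by a factor of ≈ 26.0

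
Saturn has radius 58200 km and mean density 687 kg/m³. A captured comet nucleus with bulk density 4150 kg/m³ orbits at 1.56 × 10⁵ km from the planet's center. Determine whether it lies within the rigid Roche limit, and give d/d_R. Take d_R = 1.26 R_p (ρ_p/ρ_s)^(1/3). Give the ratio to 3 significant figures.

d_R = 1.26 × (58200 km) × (687/4150)^(1/3) = 40270 km
d/d_R = (1.56 × 10⁵) / (40270) = 3.87
Since d/d_R > 1, the body is outside the Roche limit.

outside; d/d_R ≈ 3.87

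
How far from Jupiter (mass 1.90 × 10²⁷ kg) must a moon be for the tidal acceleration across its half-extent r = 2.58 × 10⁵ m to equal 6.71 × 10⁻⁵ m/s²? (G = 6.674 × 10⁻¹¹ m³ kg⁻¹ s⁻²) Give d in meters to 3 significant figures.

2GMr/d³ = a_tidal  ⇒  d = (2GMr / a_tidal)^(1/3)
d = (2 × 6.674×10⁻¹¹ × (1.90 × 10²⁷) × (2.58 × 10⁵) / (6.71 × 10⁻⁵))^(1/3)
  = 9.92 × 10⁸ m

9.92 × 10⁸ m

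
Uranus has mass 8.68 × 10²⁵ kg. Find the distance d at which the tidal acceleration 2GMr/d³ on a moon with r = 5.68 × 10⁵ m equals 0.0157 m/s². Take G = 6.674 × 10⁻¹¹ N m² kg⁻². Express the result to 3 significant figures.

2GMr/d³ = a_tidal  ⇒  d = (2GMr / a_tidal)^(1/3)
d = (2 × 6.674×10⁻¹¹ × (8.68 × 10²⁵) × (5.68 × 10⁵) / (0.0157))^(1/3)
  = 7.48 × 10⁷ m

7.48 × 10⁷ m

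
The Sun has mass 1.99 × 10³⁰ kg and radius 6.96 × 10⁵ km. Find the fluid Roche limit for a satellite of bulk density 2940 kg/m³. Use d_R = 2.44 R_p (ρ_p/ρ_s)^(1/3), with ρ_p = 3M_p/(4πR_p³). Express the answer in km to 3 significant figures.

1.33 × 10⁶ km

ρ_p = 3M_p/(4πR_p³) = 3 × (1.99 × 10³⁰) / (4π × (6.96 × 10⁸ m)³) = 1410 kg/m³
d_R = 2.44 × 6.96 × 10⁵ km × (1410/2940)^(1/3)
    = 1.33 × 10⁶ km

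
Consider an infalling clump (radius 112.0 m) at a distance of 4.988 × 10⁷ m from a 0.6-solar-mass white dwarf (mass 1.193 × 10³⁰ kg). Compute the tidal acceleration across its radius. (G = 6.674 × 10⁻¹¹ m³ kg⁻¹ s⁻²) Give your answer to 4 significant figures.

1.437 × 10⁻¹ m/s²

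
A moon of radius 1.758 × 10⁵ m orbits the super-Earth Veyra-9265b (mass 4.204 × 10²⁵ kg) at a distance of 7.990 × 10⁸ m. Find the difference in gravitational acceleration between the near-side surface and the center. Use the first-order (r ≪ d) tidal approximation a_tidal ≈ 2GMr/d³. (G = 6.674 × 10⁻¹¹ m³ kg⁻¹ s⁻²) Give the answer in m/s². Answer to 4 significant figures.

1.934 × 10⁻⁶ m/s²

The tidal stretch is the gradient of GM/d² times the body's extent r, hence the 1/d³ dependence.
Δa = 2GMr/d³
   = 2 × (6.674 × 10⁻¹¹) × (4.204 × 10²⁵) × (1.758 × 10⁵) / (7.990 × 10⁸)³
   = 1.934 × 10⁻⁶ m/s²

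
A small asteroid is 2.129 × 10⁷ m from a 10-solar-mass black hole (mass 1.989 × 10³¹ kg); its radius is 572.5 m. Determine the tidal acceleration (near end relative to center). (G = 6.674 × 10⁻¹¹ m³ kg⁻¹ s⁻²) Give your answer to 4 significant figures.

a_tidal = 2GMr/d³
        = 2 × (6.674 × 10⁻¹¹) × (1.989 × 10³¹) × (572.5) / (2.129 × 10⁷)³
        = 1.575 × 10² m/s²

1.575 × 10² m/s²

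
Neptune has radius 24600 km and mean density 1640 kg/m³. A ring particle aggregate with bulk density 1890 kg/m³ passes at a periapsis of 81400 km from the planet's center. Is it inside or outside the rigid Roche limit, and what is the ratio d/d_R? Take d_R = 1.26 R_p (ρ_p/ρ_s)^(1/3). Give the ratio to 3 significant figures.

outside; d/d_R ≈ 2.75

d_R = 1.26 × (24600 km) × (1640/1890)^(1/3) = 29560 km
d/d_R = (81400) / (29560) = 2.75
Since d/d_R > 1, the body is outside the Roche limit.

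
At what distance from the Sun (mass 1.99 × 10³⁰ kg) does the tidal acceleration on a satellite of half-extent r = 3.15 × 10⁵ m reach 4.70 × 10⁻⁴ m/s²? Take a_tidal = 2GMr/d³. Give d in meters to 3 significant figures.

5.63 × 10⁹ m

2GMr/d³ = a_tidal  ⇒  d = (2GMr / a_tidal)^(1/3)
d = (2 × 6.674×10⁻¹¹ × (1.99 × 10³⁰) × (3.15 × 10⁵) / (4.70 × 10⁻⁴))^(1/3)
  = 5.63 × 10⁹ m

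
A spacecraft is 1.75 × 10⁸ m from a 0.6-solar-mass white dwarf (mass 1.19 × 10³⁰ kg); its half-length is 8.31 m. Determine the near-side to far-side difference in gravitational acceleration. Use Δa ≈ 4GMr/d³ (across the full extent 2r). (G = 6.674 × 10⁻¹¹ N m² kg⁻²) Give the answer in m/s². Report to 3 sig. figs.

4.93 × 10⁻⁴ m/s²

Differencing GM/(d−r)² and GM/(d+r)² to first order in r/d gives 4GMr/d³.
Δa = 4GMr/d³
   = 4 × (6.674 × 10⁻¹¹) × (1.19 × 10³⁰) × (8.31) / (1.75 × 10⁸)³
   = 4.93 × 10⁻⁴ m/s²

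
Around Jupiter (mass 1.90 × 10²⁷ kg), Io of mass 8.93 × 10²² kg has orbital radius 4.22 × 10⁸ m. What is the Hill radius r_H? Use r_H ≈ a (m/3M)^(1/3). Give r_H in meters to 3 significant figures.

r_H ≈ a (m/3M)^(1/3)
    = (4.22 × 10⁸) × (8.93 × 10²² / (3 × 1.90 × 10²⁷))^(1/3)
    = 1.06 × 10⁷ m

1.06 × 10⁷ m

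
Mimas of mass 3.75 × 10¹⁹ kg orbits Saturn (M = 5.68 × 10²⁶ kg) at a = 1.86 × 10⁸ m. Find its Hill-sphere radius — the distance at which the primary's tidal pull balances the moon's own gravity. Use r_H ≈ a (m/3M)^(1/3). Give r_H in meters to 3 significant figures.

5.21 × 10⁵ m

r_H ≈ a (m/3M)^(1/3)
    = (1.86 × 10⁸) × (3.75 × 10¹⁹ / (3 × 5.68 × 10²⁶))^(1/3)
    = 5.21 × 10⁵ m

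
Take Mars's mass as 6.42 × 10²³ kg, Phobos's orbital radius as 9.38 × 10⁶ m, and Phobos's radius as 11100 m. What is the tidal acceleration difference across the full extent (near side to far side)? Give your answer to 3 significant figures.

2.31 × 10⁻³ m/s²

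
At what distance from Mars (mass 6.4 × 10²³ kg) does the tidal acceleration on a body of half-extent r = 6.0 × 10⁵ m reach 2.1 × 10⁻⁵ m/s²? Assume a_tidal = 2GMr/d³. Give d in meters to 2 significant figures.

2GMr/d³ = a_tidal  ⇒  d = (2GMr / a_tidal)^(1/3)
d = (2 × 6.674×10⁻¹¹ × (6.4 × 10²³) × (6.0 × 10⁵) / (2.1 × 10⁻⁵))^(1/3)
  = 1.3 × 10⁸ m

1.3 × 10⁸ m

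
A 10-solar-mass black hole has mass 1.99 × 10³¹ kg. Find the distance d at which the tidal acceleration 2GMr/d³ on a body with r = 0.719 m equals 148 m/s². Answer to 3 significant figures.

2.35 × 10⁶ m

2GMr/d³ = a_tidal  ⇒  d = (2GMr / a_tidal)^(1/3)
d = (2 × 6.674×10⁻¹¹ × (1.99 × 10³¹) × (0.719) / (148))^(1/3)
  = 2.35 × 10⁶ m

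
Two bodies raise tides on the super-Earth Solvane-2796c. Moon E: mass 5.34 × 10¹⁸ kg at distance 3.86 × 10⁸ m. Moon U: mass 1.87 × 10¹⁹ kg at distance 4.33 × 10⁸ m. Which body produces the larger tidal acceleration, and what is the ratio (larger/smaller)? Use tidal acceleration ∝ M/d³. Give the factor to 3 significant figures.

Tidal stretch scales as M/d³; compute that for each body.
Moon E: (5.34 × 10¹⁸) / (3.86 × 10⁸)³ = 9.285 × 10⁻⁸
Moon U: (1.87 × 10¹⁹) / (4.33 × 10⁸)³ = 2.303 × 10⁻⁷
Ratio (larger/smaller) = 2.48

Moon U, by a factor of ≈ 2.48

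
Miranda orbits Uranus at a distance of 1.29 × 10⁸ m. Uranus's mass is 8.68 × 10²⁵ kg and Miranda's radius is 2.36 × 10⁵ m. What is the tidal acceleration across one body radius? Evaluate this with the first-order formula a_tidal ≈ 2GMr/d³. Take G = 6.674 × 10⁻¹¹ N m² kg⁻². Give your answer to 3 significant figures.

1.27 × 10⁻³ m/s²

Since r ≪ d, expand the inverse-square field across one radius to get the leading 2GMr/d³ term.
a_tidal = 2GMr/d³
        = 2 × (6.674 × 10⁻¹¹) × (8.68 × 10²⁵) × (2.36 × 10⁵) / (1.29 × 10⁸)³
        = 1.27 × 10⁻³ m/s²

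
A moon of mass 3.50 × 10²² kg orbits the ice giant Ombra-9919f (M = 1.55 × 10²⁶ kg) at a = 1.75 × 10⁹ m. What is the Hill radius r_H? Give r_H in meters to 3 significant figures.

r_H ≈ a (m/3M)^(1/3)
    = (1.75 × 10⁹) × (3.50 × 10²² / (3 × 1.55 × 10²⁶))^(1/3)
    = 7.39 × 10⁷ m

7.39 × 10⁷ m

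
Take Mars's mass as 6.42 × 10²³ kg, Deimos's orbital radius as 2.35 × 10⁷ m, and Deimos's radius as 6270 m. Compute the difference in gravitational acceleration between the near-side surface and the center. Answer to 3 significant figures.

4.14 × 10⁻⁵ m/s²

Differencing GM/(d−r)² and GM/d² to first order in r/d gives 2GMr/d³.
Δa = 2GMr/d³
   = 2 × (6.674 × 10⁻¹¹) × (6.42 × 10²³) × (6270) / (2.35 × 10⁷)³
   = 4.14 × 10⁻⁵ m/s²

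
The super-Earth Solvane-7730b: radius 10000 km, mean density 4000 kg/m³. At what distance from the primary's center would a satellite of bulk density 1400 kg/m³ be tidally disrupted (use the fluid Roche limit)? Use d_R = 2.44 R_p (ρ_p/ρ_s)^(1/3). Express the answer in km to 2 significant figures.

35000 km

d_R = 2.44 × 10000 km × (4000/1400)^(1/3)
    = 35000 km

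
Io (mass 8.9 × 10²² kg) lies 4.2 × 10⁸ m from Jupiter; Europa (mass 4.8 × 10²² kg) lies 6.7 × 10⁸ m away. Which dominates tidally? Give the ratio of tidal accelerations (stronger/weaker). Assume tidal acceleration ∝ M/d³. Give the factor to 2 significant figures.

Tidal acceleration ∝ M/d³, so compare M/d³ for each.
Io: (8.9 × 10²²) / (4.2 × 10⁸)³ = 1.201 × 10⁻³
Europa: (4.8 × 10²²) / (6.7 × 10⁸)³ = 1.596 × 10⁻⁴
Ratio (larger/smaller) = 7.5

Io, by a factor of ≈ 7.5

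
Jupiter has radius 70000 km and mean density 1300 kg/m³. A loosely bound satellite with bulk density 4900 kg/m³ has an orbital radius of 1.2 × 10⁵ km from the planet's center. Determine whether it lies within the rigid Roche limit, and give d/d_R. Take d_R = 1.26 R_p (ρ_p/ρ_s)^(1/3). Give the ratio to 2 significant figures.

d_R = 1.26 × (70000 km) × (1300/4900)^(1/3) = 56670 km
d/d_R = (1.2 × 10⁵) / (56670) = 2.1
Since d/d_R > 1, the body is outside the Roche limit.

outside; d/d_R ≈ 2.1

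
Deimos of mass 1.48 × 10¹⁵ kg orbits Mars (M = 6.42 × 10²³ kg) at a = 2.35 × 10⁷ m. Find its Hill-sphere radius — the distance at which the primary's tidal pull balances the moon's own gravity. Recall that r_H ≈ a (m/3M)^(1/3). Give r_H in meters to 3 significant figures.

r_H ≈ a (m/3M)^(1/3)
    = (2.35 × 10⁷) × (1.48 × 10¹⁵ / (3 × 6.42 × 10²³))^(1/3)
    = 2.15 × 10⁴ m

2.15 × 10⁴ m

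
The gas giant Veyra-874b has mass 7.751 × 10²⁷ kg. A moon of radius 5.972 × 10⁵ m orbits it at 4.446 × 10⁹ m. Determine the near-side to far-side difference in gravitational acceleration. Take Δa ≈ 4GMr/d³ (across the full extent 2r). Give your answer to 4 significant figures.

Δg = 4GMr/d³
   = 4 × (6.674 × 10⁻¹¹) × (7.751 × 10²⁷) × (5.972 × 10⁵) / (4.446 × 10⁹)³
   = 1.406 × 10⁻⁵ m/s²

1.406 × 10⁻⁵ m/s²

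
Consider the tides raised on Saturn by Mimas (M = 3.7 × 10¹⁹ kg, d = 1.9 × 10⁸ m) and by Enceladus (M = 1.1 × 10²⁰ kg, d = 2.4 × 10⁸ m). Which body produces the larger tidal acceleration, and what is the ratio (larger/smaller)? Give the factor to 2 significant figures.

Enceladus, by a factor of ≈ 1.5

The tide-raising term goes as M/d³ (the gradient of a 1/d² field).
Mimas: (3.7 × 10¹⁹) / (1.9 × 10⁸)³ = 5.394 × 10⁻⁶
Enceladus: (1.1 × 10²⁰) / (2.4 × 10⁸)³ = 7.957 × 10⁻⁶
Ratio (larger/smaller) = 1.5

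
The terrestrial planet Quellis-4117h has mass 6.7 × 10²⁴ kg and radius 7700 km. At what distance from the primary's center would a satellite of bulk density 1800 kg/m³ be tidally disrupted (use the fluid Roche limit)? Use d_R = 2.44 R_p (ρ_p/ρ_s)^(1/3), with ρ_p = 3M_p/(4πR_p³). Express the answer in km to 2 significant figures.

ρ_p = 3M_p/(4πR_p³) = 3 × (6.7 × 10²⁴) / (4π × (7.7 × 10⁶ m)³) = 3500 kg/m³
d_R = 2.44 × 7700 km × (3500/1800)^(1/3)
    = 23000 km

23000 km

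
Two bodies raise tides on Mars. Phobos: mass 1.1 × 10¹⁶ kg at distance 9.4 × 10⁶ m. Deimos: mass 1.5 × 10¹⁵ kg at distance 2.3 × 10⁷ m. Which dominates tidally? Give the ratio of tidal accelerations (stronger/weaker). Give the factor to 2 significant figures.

Compare M/d³ for the two perturbers:
Phobos: (1.1 × 10¹⁶) / (9.4 × 10⁶)³ = 1.324 × 10⁻⁵
Deimos: (1.5 × 10¹⁵) / (2.3 × 10⁷)³ = 1.233 × 10⁻⁷
Ratio (larger/smaller) = 110

Phobos, by a factor of ≈ 110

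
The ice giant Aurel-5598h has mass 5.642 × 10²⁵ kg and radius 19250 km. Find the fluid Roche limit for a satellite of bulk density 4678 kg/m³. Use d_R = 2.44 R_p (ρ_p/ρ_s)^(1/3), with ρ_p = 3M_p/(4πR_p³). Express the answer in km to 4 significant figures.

34710 km

ρ_p = 3M_p/(4πR_p³) = 3 × (5.642 × 10²⁵) / (4π × (1.925 × 10⁷ m)³) = 1888 kg/m³
d_R = 2.44 × 19250 km × (1888/4678)^(1/3)
    = 34710 km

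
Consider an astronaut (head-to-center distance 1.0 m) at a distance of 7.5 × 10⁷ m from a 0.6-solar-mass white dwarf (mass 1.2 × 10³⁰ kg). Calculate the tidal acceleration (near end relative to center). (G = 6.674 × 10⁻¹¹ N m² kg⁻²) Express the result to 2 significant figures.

a_tidal = 2GMr/d³
        = 2 × (6.674 × 10⁻¹¹) × (1.2 × 10³⁰) × (1.0) / (7.5 × 10⁷)³
        = 3.8 × 10⁻⁴ m/s²

3.8 × 10⁻⁴ m/s²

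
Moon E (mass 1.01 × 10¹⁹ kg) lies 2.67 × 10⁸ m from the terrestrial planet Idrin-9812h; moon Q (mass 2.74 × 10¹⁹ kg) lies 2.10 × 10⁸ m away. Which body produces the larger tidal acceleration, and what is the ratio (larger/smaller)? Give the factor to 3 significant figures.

Moon Q, by a factor of ≈ 5.58

The tide-raising term goes as M/d³ (the gradient of a 1/d² field).
Moon E: (1.01 × 10¹⁹) / (2.67 × 10⁸)³ = 5.306 × 10⁻⁷
Moon Q: (2.74 × 10¹⁹) / (2.10 × 10⁸)³ = 2.959 × 10⁻⁶
Ratio (larger/smaller) = 5.58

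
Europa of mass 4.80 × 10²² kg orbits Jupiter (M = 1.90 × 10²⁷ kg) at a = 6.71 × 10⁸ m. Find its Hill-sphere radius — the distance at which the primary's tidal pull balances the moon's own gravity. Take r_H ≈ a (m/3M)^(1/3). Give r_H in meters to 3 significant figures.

1.37 × 10⁷ m

r_H ≈ a (m/3M)^(1/3)
    = (6.71 × 10⁸) × (4.80 × 10²² / (3 × 1.90 × 10²⁷))^(1/3)
    = 1.37 × 10⁷ m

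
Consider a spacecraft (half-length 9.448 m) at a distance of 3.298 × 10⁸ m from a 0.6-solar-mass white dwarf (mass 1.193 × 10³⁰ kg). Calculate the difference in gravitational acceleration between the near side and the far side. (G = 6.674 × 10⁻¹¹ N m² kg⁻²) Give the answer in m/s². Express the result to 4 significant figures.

8.388 × 10⁻⁵ m/s²

Near-to-far spans 2r, so the tidal difference is twice the near-to-center value: 4GMr/d³.
Δg = 4GMr/d³
   = 4 × (6.674 × 10⁻¹¹) × (1.193 × 10³⁰) × (9.448) / (3.298 × 10⁸)³
   = 8.388 × 10⁻⁵ m/s²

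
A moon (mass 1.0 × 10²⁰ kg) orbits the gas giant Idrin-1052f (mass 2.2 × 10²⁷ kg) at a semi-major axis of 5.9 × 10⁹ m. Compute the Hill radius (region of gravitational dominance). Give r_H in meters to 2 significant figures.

1.5 × 10⁷ m

r_H ≈ a (m/3M)^(1/3)
    = (5.9 × 10⁹) × (1.0 × 10²⁰ / (3 × 2.2 × 10²⁷))^(1/3)
    = 1.5 × 10⁷ m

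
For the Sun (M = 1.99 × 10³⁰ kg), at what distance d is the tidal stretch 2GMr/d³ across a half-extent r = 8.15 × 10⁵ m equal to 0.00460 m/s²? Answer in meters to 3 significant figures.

2GMr/d³ = a_tidal  ⇒  d = (2GMr / a_tidal)^(1/3)
d = (2 × 6.674×10⁻¹¹ × (1.99 × 10³⁰) × (8.15 × 10⁵) / (0.00460))^(1/3)
  = 3.61 × 10⁹ m

3.61 × 10⁹ m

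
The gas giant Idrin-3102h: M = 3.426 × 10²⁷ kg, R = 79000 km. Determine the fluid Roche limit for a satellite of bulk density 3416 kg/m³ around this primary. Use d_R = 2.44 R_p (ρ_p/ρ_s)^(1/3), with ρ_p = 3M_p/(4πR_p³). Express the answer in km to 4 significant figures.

1.515 × 10⁵ km

ρ_p = 3M_p/(4πR_p³) = 3 × (3.426 × 10²⁷) / (4π × (7.900 × 10⁷ m)³) = 1659 kg/m³
d_R = 2.44 × 79000 km × (1659/3416)^(1/3)
    = 1.515 × 10⁵ km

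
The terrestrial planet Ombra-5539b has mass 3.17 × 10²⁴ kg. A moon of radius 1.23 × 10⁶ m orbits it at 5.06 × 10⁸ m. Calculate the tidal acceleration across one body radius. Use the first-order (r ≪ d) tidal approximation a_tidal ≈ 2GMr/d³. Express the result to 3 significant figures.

a_tidal = 2GMr/d³
        = 2 × (6.674 × 10⁻¹¹) × (3.17 × 10²⁴) × (1.23 × 10⁶) / (5.06 × 10⁸)³
        = 4.02 × 10⁻⁶ m/s²

4.02 × 10⁻⁶ m/s²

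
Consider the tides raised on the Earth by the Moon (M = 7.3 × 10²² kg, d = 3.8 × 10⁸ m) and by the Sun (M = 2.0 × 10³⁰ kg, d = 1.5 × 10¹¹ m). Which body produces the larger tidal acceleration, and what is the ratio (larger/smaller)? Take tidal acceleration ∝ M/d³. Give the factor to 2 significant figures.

Tidal acceleration ∝ M/d³, so compare M/d³ for each.
The Moon: (7.3 × 10²²) / (3.8 × 10⁸)³ = 1.330 × 10⁻³
The Sun: (2.0 × 10³⁰) / (1.5 × 10¹¹)³ = 5.926 × 10⁻⁴
Ratio (larger/smaller) = 2.2

The Moon, by a factor of ≈ 2.2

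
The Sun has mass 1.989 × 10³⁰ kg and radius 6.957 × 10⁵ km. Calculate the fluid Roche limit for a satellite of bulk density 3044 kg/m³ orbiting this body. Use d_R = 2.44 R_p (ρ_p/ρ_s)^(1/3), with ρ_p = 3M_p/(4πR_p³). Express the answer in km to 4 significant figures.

1.313 × 10⁶ km

ρ_p = 3M_p/(4πR_p³) = 3 × (1.989 × 10³⁰) / (4π × (6.957 × 10⁸ m)³) = 1410 kg/m³
d_R = 2.44 × 6.957 × 10⁵ km × (1410/3044)^(1/3)
    = 1.313 × 10⁶ km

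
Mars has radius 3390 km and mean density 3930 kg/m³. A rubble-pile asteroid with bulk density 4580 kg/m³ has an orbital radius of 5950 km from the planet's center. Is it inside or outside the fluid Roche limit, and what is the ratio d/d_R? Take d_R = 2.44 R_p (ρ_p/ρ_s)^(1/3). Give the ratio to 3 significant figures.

inside; d/d_R ≈ 0.757

d_R = 2.44 × (3390 km) × (3930/4580)^(1/3) = 7860 km
d/d_R = (5950) / (7860) = 0.757
Since d/d_R < 1, the body is inside the Roche limit.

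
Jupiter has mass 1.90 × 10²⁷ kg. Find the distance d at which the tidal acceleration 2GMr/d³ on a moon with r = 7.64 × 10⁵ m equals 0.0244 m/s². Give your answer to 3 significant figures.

2.00 × 10⁸ m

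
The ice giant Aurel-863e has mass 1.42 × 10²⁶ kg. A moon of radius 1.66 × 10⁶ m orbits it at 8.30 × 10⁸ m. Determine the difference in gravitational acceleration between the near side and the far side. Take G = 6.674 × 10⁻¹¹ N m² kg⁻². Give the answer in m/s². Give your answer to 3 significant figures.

1.10 × 10⁻⁴ m/s²

The field gradient is 2GM/d³; across the full diameter 2r the difference is 4GMr/d³.
Δg = 4GMr/d³
   = 4 × (6.674 × 10⁻¹¹) × (1.42 × 10²⁶) × (1.66 × 10⁶) / (8.30 × 10⁸)³
   = 1.10 × 10⁻⁴ m/s²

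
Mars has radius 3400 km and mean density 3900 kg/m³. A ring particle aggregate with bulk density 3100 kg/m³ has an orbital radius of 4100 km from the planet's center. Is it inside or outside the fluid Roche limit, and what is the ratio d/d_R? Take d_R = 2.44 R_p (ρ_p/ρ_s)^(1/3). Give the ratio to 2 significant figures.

inside; d/d_R ≈ 0.46

d_R = 2.44 × (3400 km) × (3900/3100)^(1/3) = 8956 km
d/d_R = (4100) / (8956) = 0.46
Since d/d_R < 1, the body is inside the Roche limit.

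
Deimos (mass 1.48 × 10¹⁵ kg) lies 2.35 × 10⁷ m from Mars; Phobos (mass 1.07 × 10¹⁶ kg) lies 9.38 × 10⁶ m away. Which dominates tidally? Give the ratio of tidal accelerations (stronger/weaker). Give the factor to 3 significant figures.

The tide-raising term goes as M/d³ (the gradient of a 1/d² field).
Deimos: (1.48 × 10¹⁵) / (2.35 × 10⁷)³ = 1.140 × 10⁻⁷
Phobos: (1.07 × 10¹⁶) / (9.38 × 10⁶)³ = 1.297 × 10⁻⁵
Ratio (larger/smaller) = 114

Phobos, by a factor of ≈ 114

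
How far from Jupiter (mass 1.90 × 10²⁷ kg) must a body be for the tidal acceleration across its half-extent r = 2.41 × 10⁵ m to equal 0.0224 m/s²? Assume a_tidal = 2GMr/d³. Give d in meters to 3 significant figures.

1.40 × 10⁸ m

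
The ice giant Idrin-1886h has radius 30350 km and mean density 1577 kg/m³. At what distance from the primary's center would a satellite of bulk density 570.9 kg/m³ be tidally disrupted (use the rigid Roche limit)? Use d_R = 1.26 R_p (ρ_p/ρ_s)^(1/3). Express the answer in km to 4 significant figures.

53660 km

d_R = 1.26 × 30350 km × (1577/570.9)^(1/3)
    = 53660 km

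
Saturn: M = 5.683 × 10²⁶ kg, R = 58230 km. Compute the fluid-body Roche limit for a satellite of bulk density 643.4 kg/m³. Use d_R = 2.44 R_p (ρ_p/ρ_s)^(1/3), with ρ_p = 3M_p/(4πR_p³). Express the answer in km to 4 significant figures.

1.452 × 10⁵ km

ρ_p = 3M_p/(4πR_p³) = 3 × (5.683 × 10²⁶) / (4π × (5.823 × 10⁷ m)³) = 687.1 kg/m³
d_R = 2.44 × 58230 km × (687.1/643.4)^(1/3)
    = 1.452 × 10⁵ km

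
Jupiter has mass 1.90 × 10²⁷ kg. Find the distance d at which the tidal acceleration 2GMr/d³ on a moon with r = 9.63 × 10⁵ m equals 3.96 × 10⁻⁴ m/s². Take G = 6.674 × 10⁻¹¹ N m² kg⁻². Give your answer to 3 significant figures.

2GMr/d³ = a_tidal  ⇒  d = (2GMr / a_tidal)^(1/3)
d = (2 × 6.674×10⁻¹¹ × (1.90 × 10²⁷) × (9.63 × 10⁵) / (3.96 × 10⁻⁴))^(1/3)
  = 8.51 × 10⁸ m

8.51 × 10⁸ m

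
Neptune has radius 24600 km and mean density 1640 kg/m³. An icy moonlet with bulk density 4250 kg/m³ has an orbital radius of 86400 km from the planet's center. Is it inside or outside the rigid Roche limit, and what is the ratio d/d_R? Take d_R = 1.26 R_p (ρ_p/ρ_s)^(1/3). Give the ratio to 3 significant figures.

d_R = 1.26 × (24600 km) × (1640/4250)^(1/3) = 22570 km
d/d_R = (86400) / (22570) = 3.83
Since d/d_R > 1, the body is outside the Roche limit.

outside; d/d_R ≈ 3.83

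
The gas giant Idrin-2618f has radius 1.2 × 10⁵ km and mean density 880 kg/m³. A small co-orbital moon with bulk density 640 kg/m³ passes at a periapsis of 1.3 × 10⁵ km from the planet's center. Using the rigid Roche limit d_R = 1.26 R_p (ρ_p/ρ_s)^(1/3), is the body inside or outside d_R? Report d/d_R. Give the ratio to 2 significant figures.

d_R = 1.26 × (1.2 × 10⁵ km) × (880/640)^(1/3) = 1.681 × 10⁵ km
d/d_R = (1.3 × 10⁵) / (1.681 × 10⁵) = 0.77
Since d/d_R < 1, the body is inside the Roche limit.

inside; d/d_R ≈ 0.77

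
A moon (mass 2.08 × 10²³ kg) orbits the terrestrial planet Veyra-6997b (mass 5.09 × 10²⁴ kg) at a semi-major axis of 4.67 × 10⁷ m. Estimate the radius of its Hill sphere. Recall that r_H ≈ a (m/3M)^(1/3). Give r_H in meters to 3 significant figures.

r_H ≈ a (m/3M)^(1/3)
    = (4.67 × 10⁷) × (2.08 × 10²³ / (3 × 5.09 × 10²⁴))^(1/3)
    = 1.12 × 10⁷ m

1.12 × 10⁷ m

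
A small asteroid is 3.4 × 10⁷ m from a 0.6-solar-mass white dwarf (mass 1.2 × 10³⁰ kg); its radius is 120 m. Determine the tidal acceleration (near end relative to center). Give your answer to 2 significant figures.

Differencing GM/(d−r)² and GM/d² to first order in r/d gives 2GMr/d³.
Δg = 2GMr/d³
   = 2 × (6.674 × 10⁻¹¹) × (1.2 × 10³⁰) × (120) / (3.4 × 10⁷)³
   = 4.9 × 10⁻¹ m/s²

4.9 × 10⁻¹ m/s²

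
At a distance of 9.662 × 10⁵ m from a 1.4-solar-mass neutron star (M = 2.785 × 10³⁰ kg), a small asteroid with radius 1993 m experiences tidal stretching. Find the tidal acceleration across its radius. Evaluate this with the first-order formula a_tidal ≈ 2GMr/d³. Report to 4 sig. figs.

8.214 × 10⁵ m/s²

The tidal stretch is the gradient of GM/d² times the body's extent r, hence the 1/d³ dependence.
Δg = 2GMr/d³
   = 2 × (6.674 × 10⁻¹¹) × (2.785 × 10³⁰) × (1993) / (9.662 × 10⁵)³
   = 8.214 × 10⁵ m/s²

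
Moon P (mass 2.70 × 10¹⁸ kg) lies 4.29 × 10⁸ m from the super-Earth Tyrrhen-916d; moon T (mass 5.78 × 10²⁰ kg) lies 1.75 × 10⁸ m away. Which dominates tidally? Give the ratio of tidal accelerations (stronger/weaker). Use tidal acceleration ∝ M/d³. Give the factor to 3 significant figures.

Moon T, by a factor of ≈ 3150

Compare M/d³ for the two perturbers:
Moon P: (2.70 × 10¹⁸) / (4.29 × 10⁸)³ = 3.420 × 10⁻⁸
Moon T: (5.78 × 10²⁰) / (1.75 × 10⁸)³ = 1.078 × 10⁻⁴
Ratio (larger/smaller) = 3150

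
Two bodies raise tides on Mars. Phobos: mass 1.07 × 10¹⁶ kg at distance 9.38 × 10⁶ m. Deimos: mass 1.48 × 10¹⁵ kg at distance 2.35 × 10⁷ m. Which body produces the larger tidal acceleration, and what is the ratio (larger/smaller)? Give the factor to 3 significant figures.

Phobos, by a factor of ≈ 114

Compare M/d³ for the two perturbers:
Phobos: (1.07 × 10¹⁶) / (9.38 × 10⁶)³ = 1.297 × 10⁻⁵
Deimos: (1.48 × 10¹⁵) / (2.35 × 10⁷)³ = 1.140 × 10⁻⁷
Ratio (larger/smaller) = 114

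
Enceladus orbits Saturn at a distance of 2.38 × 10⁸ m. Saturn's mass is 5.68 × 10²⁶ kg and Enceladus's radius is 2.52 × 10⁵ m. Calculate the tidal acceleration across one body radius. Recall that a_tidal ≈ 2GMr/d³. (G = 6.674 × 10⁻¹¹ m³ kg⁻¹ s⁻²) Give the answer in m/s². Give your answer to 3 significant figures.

Since r ≪ d, expand the inverse-square field across one radius to get the leading 2GMr/d³ term.
a_tidal = 2GMr/d³
        = 2 × (6.674 × 10⁻¹¹) × (5.68 × 10²⁶) × (2.52 × 10⁵) / (2.38 × 10⁸)³
        = 1.42 × 10⁻³ m/s²

1.42 × 10⁻³ m/s²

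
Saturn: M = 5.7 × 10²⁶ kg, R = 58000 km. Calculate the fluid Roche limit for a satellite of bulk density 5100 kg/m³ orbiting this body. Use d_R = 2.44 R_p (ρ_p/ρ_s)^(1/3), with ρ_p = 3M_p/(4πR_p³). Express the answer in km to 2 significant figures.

73000 km

ρ_p = 3M_p/(4πR_p³) = 3 × (5.7 × 10²⁶) / (4π × (5.8 × 10⁷ m)³) = 700 kg/m³
d_R = 2.44 × 58000 km × (700/5100)^(1/3)
    = 73000 km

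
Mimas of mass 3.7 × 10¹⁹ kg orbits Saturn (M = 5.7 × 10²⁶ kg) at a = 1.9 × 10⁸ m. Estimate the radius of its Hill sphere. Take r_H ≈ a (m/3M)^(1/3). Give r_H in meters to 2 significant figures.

5.3 × 10⁵ m

r_H ≈ a (m/3M)^(1/3)
    = (1.9 × 10⁸) × (3.7 × 10¹⁹ / (3 × 5.7 × 10²⁶))^(1/3)
    = 5.3 × 10⁵ m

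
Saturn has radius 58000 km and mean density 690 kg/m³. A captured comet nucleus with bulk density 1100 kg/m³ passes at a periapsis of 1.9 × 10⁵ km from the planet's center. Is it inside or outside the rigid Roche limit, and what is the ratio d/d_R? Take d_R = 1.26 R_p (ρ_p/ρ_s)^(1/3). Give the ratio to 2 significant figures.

outside; d/d_R ≈ 3.0

d_R = 1.26 × (58000 km) × (690/1100)^(1/3) = 62560 km
d/d_R = (1.9 × 10⁵) / (62560) = 3.0
Since d/d_R > 1, the body is outside the Roche limit.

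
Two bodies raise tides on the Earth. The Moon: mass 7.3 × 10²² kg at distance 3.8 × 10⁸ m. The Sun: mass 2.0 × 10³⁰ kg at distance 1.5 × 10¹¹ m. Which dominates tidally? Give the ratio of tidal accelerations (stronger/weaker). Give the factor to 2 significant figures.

The Moon, by a factor of ≈ 2.2

The tide-raising term goes as M/d³ (the gradient of a 1/d² field).
The Moon: (7.3 × 10²²) / (3.8 × 10⁸)³ = 1.330 × 10⁻³
The Sun: (2.0 × 10³⁰) / (1.5 × 10¹¹)³ = 5.926 × 10⁻⁴
Ratio (larger/smaller) = 2.2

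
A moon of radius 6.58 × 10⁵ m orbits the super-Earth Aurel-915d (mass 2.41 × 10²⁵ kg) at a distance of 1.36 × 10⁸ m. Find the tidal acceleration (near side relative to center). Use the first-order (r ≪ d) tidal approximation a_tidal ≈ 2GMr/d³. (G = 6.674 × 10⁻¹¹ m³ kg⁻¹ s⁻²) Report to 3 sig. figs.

8.41 × 10⁻⁴ m/s²

a_tidal = 2GMr/d³
        = 2 × (6.674 × 10⁻¹¹) × (2.41 × 10²⁵) × (6.58 × 10⁵) / (1.36 × 10⁸)³
        = 8.41 × 10⁻⁴ m/s²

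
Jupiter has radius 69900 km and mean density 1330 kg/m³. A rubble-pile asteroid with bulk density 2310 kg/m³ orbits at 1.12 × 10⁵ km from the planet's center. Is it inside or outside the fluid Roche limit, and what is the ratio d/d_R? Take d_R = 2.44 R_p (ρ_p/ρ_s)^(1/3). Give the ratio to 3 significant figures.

inside; d/d_R ≈ 0.789

d_R = 2.44 × (69900 km) × (1330/2310)^(1/3) = 1.419 × 10⁵ km
d/d_R = (1.12 × 10⁵) / (1.419 × 10⁵) = 0.789
Since d/d_R < 1, the body is inside the Roche limit.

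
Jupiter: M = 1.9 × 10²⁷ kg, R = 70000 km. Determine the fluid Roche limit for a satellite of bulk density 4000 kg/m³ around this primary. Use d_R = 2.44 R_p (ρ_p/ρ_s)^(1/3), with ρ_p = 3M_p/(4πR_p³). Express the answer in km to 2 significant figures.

ρ_p = 3M_p/(4πR_p³) = 3 × (1.9 × 10²⁷) / (4π × (7.0 × 10⁷ m)³) = 1300 kg/m³
d_R = 2.44 × 70000 km × (1300/4000)^(1/3)
    = 1.2 × 10⁵ km

1.2 × 10⁵ km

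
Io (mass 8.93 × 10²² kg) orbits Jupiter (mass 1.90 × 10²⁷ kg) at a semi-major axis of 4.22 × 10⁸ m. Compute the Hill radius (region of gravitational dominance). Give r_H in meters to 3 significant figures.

r_H ≈ a (m/3M)^(1/3)
    = (4.22 × 10⁸) × (8.93 × 10²² / (3 × 1.90 × 10²⁷))^(1/3)
    = 1.06 × 10⁷ m

1.06 × 10⁷ m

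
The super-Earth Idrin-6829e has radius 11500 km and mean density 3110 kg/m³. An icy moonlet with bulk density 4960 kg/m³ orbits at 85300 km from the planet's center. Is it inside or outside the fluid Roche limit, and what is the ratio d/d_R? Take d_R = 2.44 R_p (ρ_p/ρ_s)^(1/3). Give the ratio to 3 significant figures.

d_R = 2.44 × (11500 km) × (3110/4960)^(1/3) = 24020 km
d/d_R = (85300) / (24020) = 3.55
Since d/d_R > 1, the body is outside the Roche limit.

outside; d/d_R ≈ 3.55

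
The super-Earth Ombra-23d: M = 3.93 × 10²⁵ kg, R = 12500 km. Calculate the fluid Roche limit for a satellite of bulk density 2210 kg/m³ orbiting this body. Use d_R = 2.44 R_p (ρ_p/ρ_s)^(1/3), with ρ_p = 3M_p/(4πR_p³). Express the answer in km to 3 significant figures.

ρ_p = 3M_p/(4πR_p³) = 3 × (3.93 × 10²⁵) / (4π × (1.25 × 10⁷ m)³) = 4800 kg/m³
d_R = 2.44 × 12500 km × (4800/2210)^(1/3)
    = 39500 km

39500 km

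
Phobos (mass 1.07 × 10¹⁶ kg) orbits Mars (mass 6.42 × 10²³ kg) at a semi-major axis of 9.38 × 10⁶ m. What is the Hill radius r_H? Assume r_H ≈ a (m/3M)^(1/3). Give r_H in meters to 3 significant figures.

1.66 × 10⁴ m

r_H ≈ a (m/3M)^(1/3)
    = (9.38 × 10⁶) × (1.07 × 10¹⁶ / (3 × 6.42 × 10²³))^(1/3)
    = 1.66 × 10⁴ m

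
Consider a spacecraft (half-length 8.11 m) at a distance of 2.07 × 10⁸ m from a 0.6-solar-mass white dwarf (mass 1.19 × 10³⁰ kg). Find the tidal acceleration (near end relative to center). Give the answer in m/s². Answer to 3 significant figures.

Since r ≪ d, expand the inverse-square field across one radius to get the leading 2GMr/d³ term.
Δg = 2GMr/d³
   = 2 × (6.674 × 10⁻¹¹) × (1.19 × 10³⁰) × (8.11) / (2.07 × 10⁸)³
   = 1.45 × 10⁻⁴ m/s²

1.45 × 10⁻⁴ m/s²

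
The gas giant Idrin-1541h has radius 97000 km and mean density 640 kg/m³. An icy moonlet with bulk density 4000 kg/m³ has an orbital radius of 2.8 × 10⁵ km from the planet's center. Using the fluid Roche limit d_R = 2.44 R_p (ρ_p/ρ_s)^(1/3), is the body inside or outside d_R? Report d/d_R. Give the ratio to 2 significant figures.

outside; d/d_R ≈ 2.2

d_R = 2.44 × (97000 km) × (640/4000)^(1/3) = 1.285 × 10⁵ km
d/d_R = (2.8 × 10⁵) / (1.285 × 10⁵) = 2.2
Since d/d_R > 1, the body is outside the Roche limit.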